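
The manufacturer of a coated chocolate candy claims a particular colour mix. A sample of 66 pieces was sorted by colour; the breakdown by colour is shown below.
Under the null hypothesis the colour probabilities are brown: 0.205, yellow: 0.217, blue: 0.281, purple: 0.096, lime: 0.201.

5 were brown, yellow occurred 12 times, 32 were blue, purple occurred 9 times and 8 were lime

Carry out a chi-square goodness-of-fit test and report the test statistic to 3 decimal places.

18.725

Expected counts E_i = n·p_i: 66×0.205 = 13.53, 66×0.217 = 14.322, 66×0.281 = 18.546, 66×0.096 = 6.336, 66×0.201 = 13.266.
χ² = (5−13.53)²/13.53 + (12−14.322)²/14.322 + (32−18.546)²/18.546 + (9−6.336)²/6.336 + (8−13.266)²/13.266
   = 5.3777 + 0.3765 + 9.7601 + 1.1201 + 2.0904
Sum = 18.725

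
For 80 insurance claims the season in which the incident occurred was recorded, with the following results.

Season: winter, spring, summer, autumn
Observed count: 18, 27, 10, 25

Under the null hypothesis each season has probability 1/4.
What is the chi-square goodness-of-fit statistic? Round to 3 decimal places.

Expected count for each of the 4 categories: 80/4 = 20.
cat         O        E   (O−E)²/E
winter     18       20     0.2000
spring     27       20     2.4500
summer     10       20     5.0000
autumn     25       20     1.2500
Sum = 8.900

8.900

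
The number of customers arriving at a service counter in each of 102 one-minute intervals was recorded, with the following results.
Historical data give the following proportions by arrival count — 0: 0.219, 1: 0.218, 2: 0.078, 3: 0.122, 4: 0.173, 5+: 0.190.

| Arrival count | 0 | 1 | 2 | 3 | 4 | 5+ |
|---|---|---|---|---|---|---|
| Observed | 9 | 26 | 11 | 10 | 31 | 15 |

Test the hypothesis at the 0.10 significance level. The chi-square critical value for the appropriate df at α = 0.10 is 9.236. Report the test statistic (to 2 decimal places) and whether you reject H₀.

21.34; reject

Expected counts E_i = n·p_i: 102×0.219 = 22.338, 102×0.218 = 22.236, 102×0.078 = 7.956, 102×0.122 = 12.444, 102×0.173 = 17.646, 102×0.190 = 19.38.
χ² = (9−22.338)²/22.338 + (26−22.236)²/22.236 + (11−7.956)²/7.956 + (10−12.444)²/12.444 + (31−17.646)²/17.646 + (15−19.38)²/19.38
   = 7.964 + 0.637 + 1.165 + 0.480 + 10.106 + 0.990
Sum = 21.34
df = 5. Since 21.34 > 9.236, we reject H₀.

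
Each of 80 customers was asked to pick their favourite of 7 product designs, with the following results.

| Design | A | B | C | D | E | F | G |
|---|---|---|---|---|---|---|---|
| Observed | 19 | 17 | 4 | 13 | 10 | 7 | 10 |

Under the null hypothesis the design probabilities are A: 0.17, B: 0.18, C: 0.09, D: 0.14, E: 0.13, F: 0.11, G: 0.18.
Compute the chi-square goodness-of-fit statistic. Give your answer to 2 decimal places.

6.05

Expected counts E_i = n·p_i: 80×0.17 = 13.6, 80×0.18 = 14.4, 80×0.09 = 7.2, 80×0.14 = 11.2, 80×0.13 = 10.4, 80×0.11 = 8.8, 80×0.18 = 14.4.
cat         O        E   (O−E)²/E
A          19     13.6      2.144
B          17     14.4      0.469
C           4      7.2      1.422
D          13     11.2      0.289
E          10     10.4      0.015
F           7      8.8      0.368
G          10     14.4      1.344
Sum = 6.05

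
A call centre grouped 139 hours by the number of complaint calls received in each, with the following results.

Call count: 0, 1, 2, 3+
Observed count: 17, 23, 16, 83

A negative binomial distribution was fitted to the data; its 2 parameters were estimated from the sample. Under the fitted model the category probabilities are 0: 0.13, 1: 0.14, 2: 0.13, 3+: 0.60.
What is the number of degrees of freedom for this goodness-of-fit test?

There are k = 4 categories and 2 parameters estimated from the data, so df = 4 − 1 − 2 = 1.

1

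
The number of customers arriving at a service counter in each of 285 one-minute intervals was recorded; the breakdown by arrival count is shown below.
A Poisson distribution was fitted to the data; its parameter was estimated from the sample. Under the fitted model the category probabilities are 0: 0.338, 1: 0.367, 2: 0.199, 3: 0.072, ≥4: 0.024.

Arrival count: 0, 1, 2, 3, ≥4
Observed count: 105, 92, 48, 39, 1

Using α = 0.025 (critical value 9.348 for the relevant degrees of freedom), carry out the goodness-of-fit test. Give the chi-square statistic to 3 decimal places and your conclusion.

25.265; reject

Expected counts E_i = n·p_i: 285×0.338 = 96.33, 285×0.367 = 104.595, 285×0.199 = 56.715, 285×0.072 = 20.52, 285×0.024 = 6.84.
χ² = (105−96.33)²/96.33 + (92−104.595)²/104.595 + (48−56.715)²/56.715 + (39−20.52)²/20.52 + (1−6.84)²/6.84
   = 0.7803 + 1.5167 + 1.3392 + 16.6428 + 4.9862
Sum = 25.265
df = 3. Since 25.265 > 9.348, we reject H₀.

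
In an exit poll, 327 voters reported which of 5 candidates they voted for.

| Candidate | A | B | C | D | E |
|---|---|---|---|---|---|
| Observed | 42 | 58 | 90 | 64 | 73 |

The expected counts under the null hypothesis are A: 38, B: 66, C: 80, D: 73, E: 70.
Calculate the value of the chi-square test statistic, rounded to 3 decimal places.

3.879

A: (42 − 38)²/38 = 16/38 = 0.4211
B: (58 − 66)²/66 = 64/66 = 0.9697
C: (90 − 80)²/80 = 100/80 = 1.2500
D: (64 − 73)²/73 = 81/73 = 1.1096
E: (73 − 70)²/70 = 9/70 = 0.1286
Sum = 3.879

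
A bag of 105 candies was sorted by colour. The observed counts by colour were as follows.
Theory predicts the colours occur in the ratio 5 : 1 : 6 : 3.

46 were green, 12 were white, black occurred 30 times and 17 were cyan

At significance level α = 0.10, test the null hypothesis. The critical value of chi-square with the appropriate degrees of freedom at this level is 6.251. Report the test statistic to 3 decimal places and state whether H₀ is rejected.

11.219; reject

Ratio total = 15. Expected counts: 105×5/15 = 35, 105×1/15 = 7, 105×6/15 = 42, 105×3/15 = 21.
χ² = (46−35)²/35 + (12−7)²/7 + (30−42)²/42 + (17−21)²/21
   = 3.4571 + 3.5714 + 3.4286 + 0.7619
Sum = 11.219
df = 3. Since 11.219 > 6.251, we reject H₀.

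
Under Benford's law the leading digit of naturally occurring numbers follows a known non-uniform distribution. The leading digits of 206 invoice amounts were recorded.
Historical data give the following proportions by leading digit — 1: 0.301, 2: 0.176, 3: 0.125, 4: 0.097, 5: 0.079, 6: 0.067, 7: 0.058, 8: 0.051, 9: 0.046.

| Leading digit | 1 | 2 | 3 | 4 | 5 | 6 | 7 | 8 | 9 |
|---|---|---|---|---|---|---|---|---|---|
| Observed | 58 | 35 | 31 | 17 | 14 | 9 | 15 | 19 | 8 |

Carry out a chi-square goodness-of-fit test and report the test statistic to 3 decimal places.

Expected counts E_i = n·p_i: 206×0.301 = 62.006, 206×0.176 = 36.256, 206×0.125 = 25.75, 206×0.097 = 19.982, 206×0.079 = 16.274, 206×0.067 = 13.802, 206×0.058 = 11.948, 206×0.051 = 10.506, 206×0.046 = 9.476.
χ² = (58−62.006)²/62.006 + (35−36.256)²/36.256 + (31−25.75)²/25.75 + (17−19.982)²/19.982 + (14−16.274)²/16.274 + (9−13.802)²/13.802 + (15−11.948)²/11.948 + (19−10.506)²/10.506 + (8−9.476)²/9.476
   = 0.2588 + 0.0435 + 1.0704 + 0.4450 + 0.3178 + 1.6707 + 0.7796 + 6.8673 + 0.2299
Sum = 11.683

11.683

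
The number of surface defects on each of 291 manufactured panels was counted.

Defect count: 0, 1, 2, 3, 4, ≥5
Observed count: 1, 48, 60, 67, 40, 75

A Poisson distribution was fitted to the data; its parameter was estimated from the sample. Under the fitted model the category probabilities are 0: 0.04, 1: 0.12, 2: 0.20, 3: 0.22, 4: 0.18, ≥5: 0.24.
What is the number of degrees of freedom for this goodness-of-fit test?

There are k = 6 categories and 1 parameter estimated from the data, so df = 6 − 1 − 1 = 4.

4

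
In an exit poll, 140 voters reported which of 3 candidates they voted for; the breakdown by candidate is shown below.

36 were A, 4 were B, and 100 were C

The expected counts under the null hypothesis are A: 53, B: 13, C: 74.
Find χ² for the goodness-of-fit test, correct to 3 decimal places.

20.819

A: (36 − 53)²/53 = 289/53 = 5.4528
B: (4 − 13)²/13 = 81/13 = 6.2308
C: (100 − 74)²/74 = 676/74 = 9.1351
Sum = 20.819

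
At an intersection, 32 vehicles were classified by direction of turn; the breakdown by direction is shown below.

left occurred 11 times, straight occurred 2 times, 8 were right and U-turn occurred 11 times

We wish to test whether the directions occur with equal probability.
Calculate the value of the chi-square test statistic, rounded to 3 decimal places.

6.750

Under H₀ each category has probability 1/4, so each expected count is 32/4 = 8.
cat           O        E   (O−E)²/E
left         11        8     1.1250
straight      2        8     4.5000
right         8        8     0.0000
U-turn       11        8     1.1250
Sum = 6.750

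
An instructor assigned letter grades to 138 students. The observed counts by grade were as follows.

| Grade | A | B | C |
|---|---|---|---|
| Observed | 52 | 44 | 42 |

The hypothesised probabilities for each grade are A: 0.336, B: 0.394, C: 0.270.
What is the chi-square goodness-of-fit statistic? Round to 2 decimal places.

Expected counts E_i = n·p_i: 138×0.336 = 46.368, 138×0.394 = 54.372, 138×0.270 = 37.26.
cat         O        E   (O−E)²/E
A          52   46.368      0.684
B          44   54.372      1.979
C          42    37.26      0.603
Sum = 3.27

3.27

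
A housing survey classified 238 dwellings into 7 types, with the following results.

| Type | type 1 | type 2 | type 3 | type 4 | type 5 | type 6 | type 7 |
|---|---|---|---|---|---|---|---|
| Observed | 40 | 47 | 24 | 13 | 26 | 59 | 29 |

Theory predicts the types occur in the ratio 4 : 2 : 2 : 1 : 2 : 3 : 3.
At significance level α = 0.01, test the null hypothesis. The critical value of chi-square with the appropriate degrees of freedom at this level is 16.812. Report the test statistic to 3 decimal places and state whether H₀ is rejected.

29.155; reject

Ratio total = 17. Expected counts: 238×4/17 = 56, 238×2/17 = 28, 238×2/17 = 28, 238×1/17 = 14, 238×2/17 = 28, 238×3/17 = 42, 238×3/17 = 42.
χ² = (40−56)²/56 + (47−28)²/28 + (24−28)²/28 + (13−14)²/14 + (26−28)²/28 + (59−42)²/42 + (29−42)²/42
   = 4.5714 + 12.8929 + 0.5714 + 0.0714 + 0.1429 + 6.8810 + 4.0238
Sum = 29.155
df = 6. Since 29.155 > 16.812, we reject H₀.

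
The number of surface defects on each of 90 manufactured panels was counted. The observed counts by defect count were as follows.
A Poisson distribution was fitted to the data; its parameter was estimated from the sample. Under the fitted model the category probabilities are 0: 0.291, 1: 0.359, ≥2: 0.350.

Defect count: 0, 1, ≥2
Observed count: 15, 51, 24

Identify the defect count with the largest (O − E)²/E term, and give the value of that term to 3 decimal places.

1, 10.811

Expected counts E_i = n·p_i: 90×0.291 = 26.19, 90×0.359 = 32.31, 90×0.350 = 31.5.
0: (15 − 26.19)²/26.19 = 125.2161/26.19 = 4.7811
1: (51 − 32.31)²/32.31 = 349.3161/32.31 = 10.8114
≥2: (24 − 31.5)²/31.5 = 56.25/31.5 = 1.7857
The largest term is for 1: 10.811.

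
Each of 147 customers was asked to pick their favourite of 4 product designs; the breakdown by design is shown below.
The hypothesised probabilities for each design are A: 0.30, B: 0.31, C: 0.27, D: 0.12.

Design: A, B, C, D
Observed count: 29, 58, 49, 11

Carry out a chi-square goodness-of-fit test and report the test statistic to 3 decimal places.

Expected counts E_i = n·p_i: 147×0.30 = 44.1, 147×0.31 = 45.57, 147×0.27 = 39.69, 147×0.12 = 17.64.
cat         O        E   (O−E)²/E
A          29     44.1     5.1703
B          58    45.57     3.3905
C          49    39.69     2.1838
D          11    17.64     2.4994
Sum = 13.244

13.244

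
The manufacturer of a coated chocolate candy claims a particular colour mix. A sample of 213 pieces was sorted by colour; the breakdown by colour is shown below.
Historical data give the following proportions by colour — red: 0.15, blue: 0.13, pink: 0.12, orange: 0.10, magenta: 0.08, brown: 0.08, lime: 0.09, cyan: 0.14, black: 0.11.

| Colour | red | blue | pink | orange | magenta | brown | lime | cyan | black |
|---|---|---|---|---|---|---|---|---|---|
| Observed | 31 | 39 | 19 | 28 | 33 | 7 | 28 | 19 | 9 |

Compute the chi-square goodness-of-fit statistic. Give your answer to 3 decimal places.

46.183

Expected counts E_i = n·p_i: 213×0.15 = 31.95, 213×0.13 = 27.69, 213×0.12 = 25.56, 213×0.10 = 21.3, 213×0.08 = 17.04, 213×0.08 = 17.04, 213×0.09 = 19.17, 213×0.14 = 29.82, 213×0.11 = 23.43.
cat          O        E   (O−E)²/E
red         31    31.95     0.0282
blue        39    27.69     4.6196
pink        19    25.56     1.6836
orange      28     21.3     2.1075
magenta     33    17.04    14.9485
brown        7    17.04     5.9156
lime        28    19.17     4.0672
cyan        19    29.82     3.9260
black        9    23.43     8.8871
Sum = 46.183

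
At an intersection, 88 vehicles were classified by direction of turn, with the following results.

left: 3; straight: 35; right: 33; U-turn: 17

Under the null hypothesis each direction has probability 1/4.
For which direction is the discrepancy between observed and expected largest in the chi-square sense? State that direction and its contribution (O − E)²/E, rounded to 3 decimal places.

left, 16.409

Under H₀ each category has probability 1/4, so each expected count is 88/4 = 22.
cat           O        E   (O−E)²/E
left          3       22    16.4091
straight     35       22     7.6818
right        33       22     5.5000
U-turn       17       22     1.1364
The largest term is for left: 16.409.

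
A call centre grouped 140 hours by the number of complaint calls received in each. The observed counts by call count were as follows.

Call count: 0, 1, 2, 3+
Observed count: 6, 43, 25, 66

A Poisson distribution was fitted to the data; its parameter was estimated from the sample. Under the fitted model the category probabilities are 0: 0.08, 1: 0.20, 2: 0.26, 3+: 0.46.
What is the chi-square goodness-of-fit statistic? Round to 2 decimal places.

14.06

Expected counts E_i = n·p_i: 140×0.08 = 11.2, 140×0.20 = 28, 140×0.26 = 36.4, 140×0.46 = 64.4.
χ² = (6−11.2)²/11.2 + (43−28)²/28 + (25−36.4)²/36.4 + (66−64.4)²/64.4
   = 2.414 + 8.036 + 3.570 + 0.040
Sum = 14.06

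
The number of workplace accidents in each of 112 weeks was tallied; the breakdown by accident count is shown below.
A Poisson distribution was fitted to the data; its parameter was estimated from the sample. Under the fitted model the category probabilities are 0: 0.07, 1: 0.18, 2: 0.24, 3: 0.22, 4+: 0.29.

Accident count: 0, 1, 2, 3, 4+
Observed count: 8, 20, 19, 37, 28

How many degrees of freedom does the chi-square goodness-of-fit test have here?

There are k = 5 categories and 1 parameter estimated from the data, so df = 5 − 1 − 1 = 3.

3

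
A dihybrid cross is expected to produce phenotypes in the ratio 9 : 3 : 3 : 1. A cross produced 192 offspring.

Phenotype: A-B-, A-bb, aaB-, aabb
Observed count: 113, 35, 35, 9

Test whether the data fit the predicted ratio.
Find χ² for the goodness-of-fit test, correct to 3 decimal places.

Ratio total = 16. Expected counts: 192×9/16 = 108, 192×3/16 = 36, 192×3/16 = 36, 192×1/16 = 12.
cat         O        E   (O−E)²/E
A-B-      113      108     0.2315
A-bb       35       36     0.0278
aaB-       35       36     0.0278
aabb        9       12     0.7500
Sum = 1.037

1.037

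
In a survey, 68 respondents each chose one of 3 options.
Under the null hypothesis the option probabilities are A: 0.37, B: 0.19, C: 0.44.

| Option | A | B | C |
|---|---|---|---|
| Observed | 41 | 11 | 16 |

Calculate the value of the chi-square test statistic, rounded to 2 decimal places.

16.73

Expected counts E_i = n·p_i: 68×0.37 = 25.16, 68×0.19 = 12.92, 68×0.44 = 29.92.
A: (41 − 25.16)²/25.16 = 250.9056/25.16 = 9.972
B: (11 − 12.92)²/12.92 = 3.6864/12.92 = 0.285
C: (16 − 29.92)²/29.92 = 193.7664/29.92 = 6.476
Sum = 16.73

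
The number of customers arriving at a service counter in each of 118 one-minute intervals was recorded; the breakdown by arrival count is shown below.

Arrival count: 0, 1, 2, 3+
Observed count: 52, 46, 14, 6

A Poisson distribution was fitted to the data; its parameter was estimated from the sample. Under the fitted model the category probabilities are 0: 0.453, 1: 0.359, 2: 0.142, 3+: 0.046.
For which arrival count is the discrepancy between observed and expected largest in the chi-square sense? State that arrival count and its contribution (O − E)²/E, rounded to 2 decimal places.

Expected counts E_i = n·p_i: 118×0.453 = 53.454, 118×0.359 = 42.362, 118×0.142 = 16.756, 118×0.046 = 5.428.
0: (52 − 53.454)²/53.454 = 2.114116/53.454 = 0.040
1: (46 − 42.362)²/42.362 = 13.235044/42.362 = 0.312
2: (14 − 16.756)²/16.756 = 7.595536/16.756 = 0.453
3+: (6 − 5.428)²/5.428 = 0.327184/5.428 = 0.060
The largest term is for 2: 0.45.

2, 0.45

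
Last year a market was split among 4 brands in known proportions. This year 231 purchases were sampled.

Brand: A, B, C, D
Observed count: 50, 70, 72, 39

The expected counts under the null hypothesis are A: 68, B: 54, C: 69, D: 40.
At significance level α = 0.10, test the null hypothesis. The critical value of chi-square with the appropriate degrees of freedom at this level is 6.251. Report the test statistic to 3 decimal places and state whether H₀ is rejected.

χ² = (50−68)²/68 + (70−54)²/54 + (72−69)²/69 + (39−40)²/40
   = 4.7647 + 4.7407 + 0.1304 + 0.0250
Sum = 9.661
df = 3. Since 9.661 > 6.251, we reject H₀.

9.661; reject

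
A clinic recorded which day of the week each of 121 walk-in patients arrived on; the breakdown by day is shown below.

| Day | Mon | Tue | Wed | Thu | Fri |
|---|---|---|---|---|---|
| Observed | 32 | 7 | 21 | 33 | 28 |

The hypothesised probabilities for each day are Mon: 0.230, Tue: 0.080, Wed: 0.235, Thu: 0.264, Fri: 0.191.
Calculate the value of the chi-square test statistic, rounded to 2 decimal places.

Expected counts E_i = n·p_i: 121×0.230 = 27.83, 121×0.080 = 9.68, 121×0.235 = 28.435, 121×0.264 = 31.944, 121×0.191 = 23.111.
Mon: (32 − 27.83)²/27.83 = 17.3889/27.83 = 0.625
Tue: (7 − 9.68)²/9.68 = 7.1824/9.68 = 0.742
Wed: (21 − 28.435)²/28.435 = 55.279225/28.435 = 1.944
Thu: (33 − 31.944)²/31.944 = 1.115136/31.944 = 0.035
Fri: (28 − 23.111)²/23.111 = 23.902321/23.111 = 1.034
Sum = 4.38

4.38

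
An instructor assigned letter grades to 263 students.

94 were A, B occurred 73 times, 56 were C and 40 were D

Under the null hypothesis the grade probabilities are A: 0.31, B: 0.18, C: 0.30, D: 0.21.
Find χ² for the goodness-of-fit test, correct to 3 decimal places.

26.662

Expected counts E_i = n·p_i: 263×0.31 = 81.53, 263×0.18 = 47.34, 263×0.30 = 78.9, 263×0.21 = 55.23.
A: (94 − 81.53)²/81.53 = 155.5009/81.53 = 1.9073
B: (73 − 47.34)²/47.34 = 658.4356/47.34 = 13.9087
C: (56 − 78.9)²/78.9 = 524.41/78.9 = 6.6465
D: (40 − 55.23)²/55.23 = 231.9529/55.23 = 4.1998
Sum = 26.662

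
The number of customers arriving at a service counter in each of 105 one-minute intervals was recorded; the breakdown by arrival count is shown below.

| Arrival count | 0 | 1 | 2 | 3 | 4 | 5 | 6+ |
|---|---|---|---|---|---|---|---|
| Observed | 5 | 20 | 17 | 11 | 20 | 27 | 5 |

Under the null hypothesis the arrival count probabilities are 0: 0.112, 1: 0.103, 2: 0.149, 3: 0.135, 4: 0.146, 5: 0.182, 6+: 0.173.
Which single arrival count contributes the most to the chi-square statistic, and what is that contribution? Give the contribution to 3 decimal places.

6+, 9.541

Expected counts E_i = n·p_i: 105×0.112 = 11.76, 105×0.103 = 10.815, 105×0.149 = 15.645, 105×0.135 = 14.175, 105×0.146 = 15.33, 105×0.182 = 19.11, 105×0.173 = 18.165.
χ² = (5−11.76)²/11.76 + (20−10.815)²/10.815 + (17−15.645)²/15.645 + (11−14.175)²/14.175 + (20−15.33)²/15.33 + (27−19.11)²/19.11 + (5−18.165)²/18.165
   = 3.8859 + 7.8007 + 0.1174 + 0.7112 + 1.4226 + 3.2576 + 9.5413
The largest term is for 6+: 9.541.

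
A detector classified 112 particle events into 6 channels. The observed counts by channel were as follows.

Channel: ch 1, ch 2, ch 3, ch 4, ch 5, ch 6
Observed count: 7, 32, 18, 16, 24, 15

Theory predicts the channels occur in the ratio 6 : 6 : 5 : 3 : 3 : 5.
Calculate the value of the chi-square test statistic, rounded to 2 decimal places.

29.49

Ratio total = 28. Expected counts: 112×6/28 = 24, 112×6/28 = 24, 112×5/28 = 20, 112×3/28 = 12, 112×3/28 = 12, 112×5/28 = 20.
cat         O        E   (O−E)²/E
ch 1        7       24     12.042
ch 2       32       24      2.667
ch 3       18       20      0.200
ch 4       16       12      1.333
ch 5       24       12     12.000
ch 6       15       20      1.250
Sum = 29.49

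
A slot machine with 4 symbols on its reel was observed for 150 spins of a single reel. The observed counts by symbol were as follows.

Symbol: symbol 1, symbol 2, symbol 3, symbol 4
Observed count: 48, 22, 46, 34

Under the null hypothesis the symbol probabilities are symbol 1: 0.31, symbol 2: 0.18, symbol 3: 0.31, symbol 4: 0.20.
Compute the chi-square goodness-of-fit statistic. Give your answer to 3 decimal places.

Expected counts E_i = n·p_i: 150×0.31 = 46.5, 150×0.18 = 27, 150×0.31 = 46.5, 150×0.20 = 30.
χ² = (48−46.5)²/46.5 + (22−27)²/27 + (46−46.5)²/46.5 + (34−30)²/30
   = 0.0484 + 0.9259 + 0.0054 + 0.5333
Sum = 1.513

1.513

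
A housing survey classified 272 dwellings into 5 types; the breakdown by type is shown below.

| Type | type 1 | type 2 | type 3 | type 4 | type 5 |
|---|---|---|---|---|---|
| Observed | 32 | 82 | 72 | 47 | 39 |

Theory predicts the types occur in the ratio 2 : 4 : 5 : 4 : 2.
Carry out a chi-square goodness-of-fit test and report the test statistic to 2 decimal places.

Ratio total = 17. Expected counts: 272×2/17 = 32, 272×4/17 = 64, 272×5/17 = 80, 272×4/17 = 64, 272×2/17 = 32.
χ² = (32−32)²/32 + (82−64)²/64 + (72−80)²/80 + (47−64)²/64 + (39−32)²/32
   = 0.000 + 5.063 + 0.800 + 4.516 + 1.531
Sum = 11.91

11.91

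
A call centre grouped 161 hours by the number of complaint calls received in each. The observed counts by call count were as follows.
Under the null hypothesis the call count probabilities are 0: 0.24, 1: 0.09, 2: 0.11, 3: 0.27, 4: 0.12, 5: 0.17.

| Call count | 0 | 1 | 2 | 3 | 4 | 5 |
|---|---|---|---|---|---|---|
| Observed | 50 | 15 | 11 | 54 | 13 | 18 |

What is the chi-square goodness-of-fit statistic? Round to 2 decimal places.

13.73

Expected counts E_i = n·p_i: 161×0.24 = 38.64, 161×0.09 = 14.49, 161×0.11 = 17.71, 161×0.27 = 43.47, 161×0.12 = 19.32, 161×0.17 = 27.37.
0: (50 − 38.64)²/38.64 = 129.0496/38.64 = 3.340
1: (15 − 14.49)²/14.49 = 0.2601/14.49 = 0.018
2: (11 − 17.71)²/17.71 = 45.0241/17.71 = 2.542
3: (54 − 43.47)²/43.47 = 110.8809/43.47 = 2.551
4: (13 − 19.32)²/19.32 = 39.9424/19.32 = 2.067
5: (18 − 27.37)²/27.37 = 87.7969/27.37 = 3.208
Sum = 13.73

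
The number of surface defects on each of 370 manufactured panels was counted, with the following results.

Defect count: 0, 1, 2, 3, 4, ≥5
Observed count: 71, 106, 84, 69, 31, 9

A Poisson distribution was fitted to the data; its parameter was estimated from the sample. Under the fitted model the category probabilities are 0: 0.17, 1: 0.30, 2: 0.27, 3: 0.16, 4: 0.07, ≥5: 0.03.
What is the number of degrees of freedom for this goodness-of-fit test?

There are k = 6 categories and 1 parameter estimated from the data, so df = 6 − 1 − 1 = 4.

4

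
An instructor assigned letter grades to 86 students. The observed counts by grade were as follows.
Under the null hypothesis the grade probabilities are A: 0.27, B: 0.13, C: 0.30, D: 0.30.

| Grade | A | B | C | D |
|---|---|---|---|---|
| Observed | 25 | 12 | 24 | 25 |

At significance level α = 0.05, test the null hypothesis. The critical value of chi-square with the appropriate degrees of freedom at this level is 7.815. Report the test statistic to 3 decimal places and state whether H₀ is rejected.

0.347; do not reject

Expected counts E_i = n·p_i: 86×0.27 = 23.22, 86×0.13 = 11.18, 86×0.30 = 25.8, 86×0.30 = 25.8.
A: (25 − 23.22)²/23.22 = 3.1684/23.22 = 0.1365
B: (12 − 11.18)²/11.18 = 0.6724/11.18 = 0.0601
C: (24 − 25.8)²/25.8 = 3.24/25.8 = 0.1256
D: (25 − 25.8)²/25.8 = 0.64/25.8 = 0.0248
Sum = 0.347
df = 3. Since 0.347 < 7.815, we do not reject H₀.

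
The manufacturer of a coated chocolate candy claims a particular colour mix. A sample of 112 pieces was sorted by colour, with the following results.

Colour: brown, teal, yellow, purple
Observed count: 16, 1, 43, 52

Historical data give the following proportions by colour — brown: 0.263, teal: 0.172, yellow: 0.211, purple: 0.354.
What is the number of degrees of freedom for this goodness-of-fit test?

There are k = 4 categories and no parameters were estimated from the data, so df = 4 − 1 = 3.

3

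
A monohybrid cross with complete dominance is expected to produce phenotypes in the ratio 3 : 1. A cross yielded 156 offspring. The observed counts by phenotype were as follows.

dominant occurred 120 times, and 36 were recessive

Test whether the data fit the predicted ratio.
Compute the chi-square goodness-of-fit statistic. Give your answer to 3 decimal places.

Ratio total = 4. Expected counts: 156×3/4 = 117, 156×1/4 = 39.
dominant: (120 − 117)²/117 = 9/117 = 0.0769
recessive: (36 − 39)²/39 = 9/39 = 0.2308
Sum = 0.308

0.308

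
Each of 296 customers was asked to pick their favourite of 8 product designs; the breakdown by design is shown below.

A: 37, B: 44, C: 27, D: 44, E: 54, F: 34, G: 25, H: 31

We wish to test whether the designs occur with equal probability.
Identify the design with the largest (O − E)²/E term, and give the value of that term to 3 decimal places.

E, 7.811

Under H₀ each category has probability 1/8, so each expected count is 296/8 = 37.
cat         O        E   (O−E)²/E
A          37       37     0.0000
B          44       37     1.3243
C          27       37     2.7027
D          44       37     1.3243
E          54       37     7.8108
F          34       37     0.2432
G          25       37     3.8919
H          31       37     0.9730
The largest term is for E: 7.811.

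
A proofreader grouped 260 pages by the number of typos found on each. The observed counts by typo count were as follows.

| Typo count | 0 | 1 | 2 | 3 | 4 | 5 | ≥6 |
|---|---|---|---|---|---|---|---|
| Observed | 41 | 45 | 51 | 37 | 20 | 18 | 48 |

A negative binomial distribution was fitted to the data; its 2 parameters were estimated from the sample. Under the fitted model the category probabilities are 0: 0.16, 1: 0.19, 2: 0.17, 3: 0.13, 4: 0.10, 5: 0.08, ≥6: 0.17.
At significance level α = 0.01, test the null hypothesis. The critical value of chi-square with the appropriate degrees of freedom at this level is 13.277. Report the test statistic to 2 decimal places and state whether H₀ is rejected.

3.84; do not reject

Expected counts E_i = n·p_i: 260×0.16 = 41.6, 260×0.19 = 49.4, 260×0.17 = 44.2, 260×0.13 = 33.8, 260×0.10 = 26, 260×0.08 = 20.8, 260×0.17 = 44.2.
0: (41 − 41.6)²/41.6 = 0.36/41.6 = 0.009
1: (45 − 49.4)²/49.4 = 19.36/49.4 = 0.392
2: (51 − 44.2)²/44.2 = 46.24/44.2 = 1.046
3: (37 − 33.8)²/33.8 = 10.24/33.8 = 0.303
4: (20 − 26)²/26 = 36/26 = 1.385
5: (18 − 20.8)²/20.8 = 7.84/20.8 = 0.377
≥6: (48 − 44.2)²/44.2 = 14.44/44.2 = 0.327
Sum = 3.84
df = 4. Since 3.84 < 13.277, we do not reject H₀.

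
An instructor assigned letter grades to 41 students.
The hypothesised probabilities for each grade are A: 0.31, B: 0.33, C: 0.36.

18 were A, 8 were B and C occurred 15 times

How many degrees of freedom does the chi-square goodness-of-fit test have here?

There are k = 3 categories and no parameters were estimated from the data, so df = 3 − 1 = 2.

2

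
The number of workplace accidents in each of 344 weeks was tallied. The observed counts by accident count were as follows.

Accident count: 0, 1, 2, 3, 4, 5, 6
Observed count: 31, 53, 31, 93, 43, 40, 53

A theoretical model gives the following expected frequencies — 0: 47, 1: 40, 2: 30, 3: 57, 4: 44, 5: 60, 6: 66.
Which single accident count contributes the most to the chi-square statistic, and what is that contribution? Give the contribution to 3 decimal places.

cat         O        E   (O−E)²/E
0          31       47     5.4468
1          53       40     4.2250
2          31       30     0.0333
3          93       57    22.7368
4          43       44     0.0227
5          40       60     6.6667
6          53       66     2.5606
The largest term is for 3: 22.737.

3, 22.737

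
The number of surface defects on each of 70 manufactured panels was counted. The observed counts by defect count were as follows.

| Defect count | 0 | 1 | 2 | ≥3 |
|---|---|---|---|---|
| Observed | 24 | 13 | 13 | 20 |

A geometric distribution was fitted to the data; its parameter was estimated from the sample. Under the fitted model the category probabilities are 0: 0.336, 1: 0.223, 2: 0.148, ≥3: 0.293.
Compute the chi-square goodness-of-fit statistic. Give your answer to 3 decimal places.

1.132

Expected counts E_i = n·p_i: 70×0.336 = 23.52, 70×0.223 = 15.61, 70×0.148 = 10.36, 70×0.293 = 20.51.
0: (24 − 23.52)²/23.52 = 0.2304/23.52 = 0.0098
1: (13 − 15.61)²/15.61 = 6.8121/15.61 = 0.4364
2: (13 − 10.36)²/10.36 = 6.9696/10.36 = 0.6727
≥3: (20 − 20.51)²/20.51 = 0.2601/20.51 = 0.0127
Sum = 1.132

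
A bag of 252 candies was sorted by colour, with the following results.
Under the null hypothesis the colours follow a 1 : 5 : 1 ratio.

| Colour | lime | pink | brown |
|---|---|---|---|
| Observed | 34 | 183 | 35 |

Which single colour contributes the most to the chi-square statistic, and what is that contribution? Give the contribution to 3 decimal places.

lime, 0.111

Ratio total = 7. Expected counts: 252×1/7 = 36, 252×5/7 = 180, 252×1/7 = 36.
χ² = (34−36)²/36 + (183−180)²/180 + (35−36)²/36
   = 0.1111 + 0.0500 + 0.0278
The largest term is for lime: 0.111.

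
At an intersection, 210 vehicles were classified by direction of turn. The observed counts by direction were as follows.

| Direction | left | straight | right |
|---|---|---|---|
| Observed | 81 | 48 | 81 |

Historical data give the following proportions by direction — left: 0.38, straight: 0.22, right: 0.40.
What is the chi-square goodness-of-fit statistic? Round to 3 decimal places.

0.195

Expected counts E_i = n·p_i: 210×0.38 = 79.8, 210×0.22 = 46.2, 210×0.40 = 84.
cat           O        E   (O−E)²/E
left         81     79.8     0.0180
straight     48     46.2     0.0701
right        81       84     0.1071
Sum = 0.195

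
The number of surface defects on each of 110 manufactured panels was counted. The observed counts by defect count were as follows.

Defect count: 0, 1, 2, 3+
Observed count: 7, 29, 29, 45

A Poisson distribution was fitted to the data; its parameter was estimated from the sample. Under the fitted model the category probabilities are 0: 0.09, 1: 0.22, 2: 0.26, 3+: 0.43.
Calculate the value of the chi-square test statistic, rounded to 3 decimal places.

Expected counts E_i = n·p_i: 110×0.09 = 9.9, 110×0.22 = 24.2, 110×0.26 = 28.6, 110×0.43 = 47.3.
χ² = (7−9.9)²/9.9 + (29−24.2)²/24.2 + (29−28.6)²/28.6 + (45−47.3)²/47.3
   = 0.8495 + 0.9521 + 0.0056 + 0.1118
Sum = 1.919

1.919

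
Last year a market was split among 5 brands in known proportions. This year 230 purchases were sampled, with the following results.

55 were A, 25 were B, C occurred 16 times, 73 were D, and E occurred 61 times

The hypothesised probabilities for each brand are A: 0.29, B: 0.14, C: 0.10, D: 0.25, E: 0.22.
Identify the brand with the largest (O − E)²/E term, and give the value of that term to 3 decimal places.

Expected counts E_i = n·p_i: 230×0.29 = 66.7, 230×0.14 = 32.2, 230×0.10 = 23, 230×0.25 = 57.5, 230×0.22 = 50.6.
cat         O        E   (O−E)²/E
A          55     66.7     2.0523
B          25     32.2     1.6099
C          16       23     2.1304
D          73     57.5     4.1783
E          61     50.6     2.1375
The largest term is for D: 4.178.

D, 4.178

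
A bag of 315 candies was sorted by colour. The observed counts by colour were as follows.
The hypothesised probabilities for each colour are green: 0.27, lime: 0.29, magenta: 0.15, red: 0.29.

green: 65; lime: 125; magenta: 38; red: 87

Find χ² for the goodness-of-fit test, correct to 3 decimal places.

Expected counts E_i = n·p_i: 315×0.27 = 85.05, 315×0.29 = 91.35, 315×0.15 = 47.25, 315×0.29 = 91.35.
χ² = (65−85.05)²/85.05 + (125−91.35)²/91.35 + (38−47.25)²/47.25 + (87−91.35)²/91.35
   = 4.7267 + 12.3954 + 1.8108 + 0.2071
Sum = 19.140

19.140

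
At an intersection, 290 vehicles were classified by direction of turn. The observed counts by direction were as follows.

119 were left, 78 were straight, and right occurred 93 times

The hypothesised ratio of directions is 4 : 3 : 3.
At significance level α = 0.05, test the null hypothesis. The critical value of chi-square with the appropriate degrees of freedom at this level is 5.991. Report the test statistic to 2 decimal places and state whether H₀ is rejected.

1.42; do not reject

Ratio total = 10. Expected counts: 290×4/10 = 116, 290×3/10 = 87, 290×3/10 = 87.
χ² = (119−116)²/116 + (78−87)²/87 + (93−87)²/87
   = 0.078 + 0.931 + 0.414
Sum = 1.42
df = 2. Since 1.42 < 5.991, we do not reject H₀.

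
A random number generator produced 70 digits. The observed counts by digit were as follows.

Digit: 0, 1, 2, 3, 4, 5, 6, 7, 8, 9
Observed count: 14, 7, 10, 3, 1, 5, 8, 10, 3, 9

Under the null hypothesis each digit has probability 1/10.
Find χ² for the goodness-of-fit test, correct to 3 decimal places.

20.571

Expected count for each of the 10 categories: 70/10 = 7.
0: (14 − 7)²/7 = 49/7 = 7.0000
1: (7 − 7)²/7 = 0/7 = 0.0000
2: (10 − 7)²/7 = 9/7 = 1.2857
3: (3 − 7)²/7 = 16/7 = 2.2857
4: (1 − 7)²/7 = 36/7 = 5.1429
5: (5 − 7)²/7 = 4/7 = 0.5714
6: (8 − 7)²/7 = 1/7 = 0.1429
7: (10 − 7)²/7 = 9/7 = 1.2857
8: (3 − 7)²/7 = 16/7 = 2.2857
9: (9 − 7)²/7 = 4/7 = 0.5714
Sum = 20.571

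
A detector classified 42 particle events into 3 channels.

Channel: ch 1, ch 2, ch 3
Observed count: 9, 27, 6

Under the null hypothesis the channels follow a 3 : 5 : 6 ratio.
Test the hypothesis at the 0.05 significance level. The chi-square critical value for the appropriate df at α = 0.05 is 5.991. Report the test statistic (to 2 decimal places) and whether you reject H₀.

Ratio total = 14. Expected counts: 42×3/14 = 9, 42×5/14 = 15, 42×6/14 = 18.
cat         O        E   (O−E)²/E
ch 1        9        9      0.000
ch 2       27       15      9.600
ch 3        6       18      8.000
Sum = 17.60
df = 2. Since 17.60 > 5.991, we reject H₀.

17.60; reject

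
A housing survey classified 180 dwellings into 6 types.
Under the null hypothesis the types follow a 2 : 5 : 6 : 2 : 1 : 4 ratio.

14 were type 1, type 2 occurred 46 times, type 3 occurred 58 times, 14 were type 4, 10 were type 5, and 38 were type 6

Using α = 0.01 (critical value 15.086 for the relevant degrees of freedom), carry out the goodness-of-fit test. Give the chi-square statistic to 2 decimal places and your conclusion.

Ratio total = 20. Expected counts: 180×2/20 = 18, 180×5/20 = 45, 180×6/20 = 54, 180×2/20 = 18, 180×1/20 = 9, 180×4/20 = 36.
χ² = (14−18)²/18 + (46−45)²/45 + (58−54)²/54 + (14−18)²/18 + (10−9)²/9 + (38−36)²/36
   = 0.889 + 0.022 + 0.296 + 0.889 + 0.111 + 0.111
Sum = 2.32
df = 5. Since 2.32 < 15.086, we do not reject H₀.

2.32; do not reject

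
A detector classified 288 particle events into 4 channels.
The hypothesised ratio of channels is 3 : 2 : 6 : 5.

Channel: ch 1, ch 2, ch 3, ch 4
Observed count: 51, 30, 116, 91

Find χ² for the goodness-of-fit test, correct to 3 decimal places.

Ratio total = 16. Expected counts: 288×3/16 = 54, 288×2/16 = 36, 288×6/16 = 108, 288×5/16 = 90.
χ² = (51−54)²/54 + (30−36)²/36 + (116−108)²/108 + (91−90)²/90
   = 0.1667 + 1.0000 + 0.5926 + 0.0111
Sum = 1.770

1.770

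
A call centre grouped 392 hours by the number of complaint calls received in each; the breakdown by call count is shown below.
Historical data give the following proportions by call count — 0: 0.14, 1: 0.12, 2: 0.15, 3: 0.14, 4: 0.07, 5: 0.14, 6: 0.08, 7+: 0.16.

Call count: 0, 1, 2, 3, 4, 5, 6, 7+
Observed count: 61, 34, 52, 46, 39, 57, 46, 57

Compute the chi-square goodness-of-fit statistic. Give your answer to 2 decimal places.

Expected counts E_i = n·p_i: 392×0.14 = 54.88, 392×0.12 = 47.04, 392×0.15 = 58.8, 392×0.14 = 54.88, 392×0.07 = 27.44, 392×0.14 = 54.88, 392×0.08 = 31.36, 392×0.16 = 62.72.
χ² = (61−54.88)²/54.88 + (34−47.04)²/47.04 + (52−58.8)²/58.8 + (46−54.88)²/54.88 + (39−27.44)²/27.44 + (57−54.88)²/54.88 + (46−31.36)²/31.36 + (57−62.72)²/62.72
   = 0.682 + 3.615 + 0.786 + 1.437 + 4.870 + 0.082 + 6.834 + 0.522
Sum = 18.83

18.83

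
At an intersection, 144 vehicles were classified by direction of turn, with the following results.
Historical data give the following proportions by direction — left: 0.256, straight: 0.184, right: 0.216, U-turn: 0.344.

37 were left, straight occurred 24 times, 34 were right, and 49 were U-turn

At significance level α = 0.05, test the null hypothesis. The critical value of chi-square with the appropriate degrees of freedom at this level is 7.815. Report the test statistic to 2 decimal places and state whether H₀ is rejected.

Expected counts E_i = n·p_i: 144×0.256 = 36.864, 144×0.184 = 26.496, 144×0.216 = 31.104, 144×0.344 = 49.536.
left: (37 − 36.864)²/36.864 = 0.018496/36.864 = 0.001
straight: (24 − 26.496)²/26.496 = 6.230016/26.496 = 0.235
right: (34 − 31.104)²/31.104 = 8.386816/31.104 = 0.270
U-turn: (49 − 49.536)²/49.536 = 0.287296/49.536 = 0.006
Sum = 0.51
df = 3. Since 0.51 < 7.815, we do not reject H₀.

0.51; do not reject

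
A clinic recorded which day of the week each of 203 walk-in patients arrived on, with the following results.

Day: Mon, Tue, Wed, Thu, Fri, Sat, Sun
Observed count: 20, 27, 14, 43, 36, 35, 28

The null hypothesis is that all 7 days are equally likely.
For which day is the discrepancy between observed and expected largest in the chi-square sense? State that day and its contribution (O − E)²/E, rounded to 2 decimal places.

Under H₀ each category has probability 1/7, so each expected count is 203/7 = 29.
χ² = (20−29)²/29 + (27−29)²/29 + (14−29)²/29 + (43−29)²/29 + (36−29)²/29 + (35−29)²/29 + (28−29)²/29
   = 2.793 + 0.138 + 7.759 + 6.759 + 1.690 + 1.241 + 0.034
The largest term is for Wed: 7.76.

Wed, 7.76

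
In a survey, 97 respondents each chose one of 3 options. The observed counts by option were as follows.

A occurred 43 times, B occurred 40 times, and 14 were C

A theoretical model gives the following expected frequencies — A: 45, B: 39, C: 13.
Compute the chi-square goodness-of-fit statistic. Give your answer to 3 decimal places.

cat         O        E   (O−E)²/E
A          43       45     0.0889
B          40       39     0.0256
C          14       13     0.0769
Sum = 0.191

0.191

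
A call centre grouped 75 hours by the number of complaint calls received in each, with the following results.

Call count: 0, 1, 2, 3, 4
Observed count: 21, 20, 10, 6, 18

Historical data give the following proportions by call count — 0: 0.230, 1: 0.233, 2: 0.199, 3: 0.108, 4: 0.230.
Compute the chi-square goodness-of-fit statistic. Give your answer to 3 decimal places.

Expected counts E_i = n·p_i: 75×0.230 = 17.25, 75×0.233 = 17.475, 75×0.199 = 14.925, 75×0.108 = 8.1, 75×0.230 = 17.25.
0: (21 − 17.25)²/17.25 = 14.0625/17.25 = 0.8152
1: (20 − 17.475)²/17.475 = 6.375625/17.475 = 0.3648
2: (10 − 14.925)²/14.925 = 24.255625/14.925 = 1.6252
3: (6 − 8.1)²/8.1 = 4.41/8.1 = 0.5444
4: (18 − 17.25)²/17.25 = 0.5625/17.25 = 0.0326
Sum = 3.382

3.382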